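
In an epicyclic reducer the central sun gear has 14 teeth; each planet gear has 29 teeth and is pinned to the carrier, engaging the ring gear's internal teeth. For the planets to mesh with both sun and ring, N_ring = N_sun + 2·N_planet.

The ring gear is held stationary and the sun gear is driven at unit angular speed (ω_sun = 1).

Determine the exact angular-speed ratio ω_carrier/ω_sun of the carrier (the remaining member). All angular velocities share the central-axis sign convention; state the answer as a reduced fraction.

N_ring = 14 + 2·29 = 72
14(ω_s−ω_c) = −72(ω_r−ω_c),  ω_r=0, ω_s=1
14(1−ω_c) = −72(0−ω_c)  ⇒  86ω_c = 14  ⇒  ω_c = 7/43
ω_c/ω_s = 7/43

7/43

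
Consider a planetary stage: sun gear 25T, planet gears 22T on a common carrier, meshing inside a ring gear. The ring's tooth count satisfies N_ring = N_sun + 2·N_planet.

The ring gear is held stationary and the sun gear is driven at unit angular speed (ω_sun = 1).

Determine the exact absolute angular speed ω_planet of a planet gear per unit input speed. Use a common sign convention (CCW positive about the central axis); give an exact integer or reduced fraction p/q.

-25/44

N_ring = 25 + 2·22 = 69
25(ω_s−ω_c) = −69(ω_r−ω_c),  ω_r=0, ω_s=1
25(1−ω_c) = −69(0−ω_c)  ⇒  94ω_c = 25  ⇒  ω_c = 25/94
sun–planet: 25·(1−25/94) = −22·(ω_p−ω_c)  ⇒  ω_p−ω_c = −(25/22)·(69/94) = -1725/2068
ω_p = 25/94 − 1725/2068 = -25/44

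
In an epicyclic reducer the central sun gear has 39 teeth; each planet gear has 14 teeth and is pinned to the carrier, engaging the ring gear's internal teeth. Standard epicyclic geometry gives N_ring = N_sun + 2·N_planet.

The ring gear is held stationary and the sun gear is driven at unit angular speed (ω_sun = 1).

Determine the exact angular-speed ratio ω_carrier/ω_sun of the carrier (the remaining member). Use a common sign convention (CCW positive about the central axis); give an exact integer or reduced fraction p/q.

39/106

N_ring = 39 + 2·14 = 67
39(ω_s−ω_c) = −67(ω_r−ω_c),  ω_r=0, ω_s=1
39(1−ω_c) = −67(0−ω_c)  ⇒  106ω_c = 39  ⇒  ω_c = 39/106
ω_c/ω_s = 39/106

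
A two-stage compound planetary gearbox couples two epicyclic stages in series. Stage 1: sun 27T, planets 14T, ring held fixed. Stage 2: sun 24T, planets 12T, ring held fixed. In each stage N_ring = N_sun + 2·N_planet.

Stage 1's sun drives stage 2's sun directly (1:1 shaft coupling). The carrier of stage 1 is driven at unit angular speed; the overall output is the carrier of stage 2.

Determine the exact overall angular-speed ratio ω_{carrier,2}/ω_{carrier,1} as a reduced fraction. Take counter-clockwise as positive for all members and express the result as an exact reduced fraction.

Stage 1: N_ring = 27 + 2·14 = 55
Stage 1: 27(ω_s−ω_c) = −55(ω_r−ω_c),  ω_r=0, ω_c=1
Stage 1: ω_s = 1 − (55/27)(0−1) = 82/27
  ⇒ ω_s¹/ω_c¹ = 82/27
Stage 2: N_ring = 24 + 2·12 = 48
Stage 2: 24(ω_s−ω_c) = −48(ω_r−ω_c),  ω_r=0, ω_s=1
Stage 2: 24(1−ω_c) = −48(0−ω_c)  ⇒  72ω_c = 24  ⇒  ω_c = 1/3
  ⇒ ω_c²/ω_s² = 1/3
Coupling ω_s² = ω_s¹ ⇒ overall = 82/27 × 1/3 = 82/81

82/81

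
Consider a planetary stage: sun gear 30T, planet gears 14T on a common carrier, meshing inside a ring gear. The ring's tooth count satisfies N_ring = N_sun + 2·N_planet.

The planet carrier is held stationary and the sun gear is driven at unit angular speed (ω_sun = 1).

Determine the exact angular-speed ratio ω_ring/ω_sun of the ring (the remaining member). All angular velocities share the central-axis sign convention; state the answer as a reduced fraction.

-15/29

N_ring = 30 + 2·14 = 58
30(ω_s−ω_c) = −58(ω_r−ω_c),  ω_c=0, ω_s=1
ω_r = 0 − (30/58)(1−0) = -15/29
ω_r/ω_s = -15/29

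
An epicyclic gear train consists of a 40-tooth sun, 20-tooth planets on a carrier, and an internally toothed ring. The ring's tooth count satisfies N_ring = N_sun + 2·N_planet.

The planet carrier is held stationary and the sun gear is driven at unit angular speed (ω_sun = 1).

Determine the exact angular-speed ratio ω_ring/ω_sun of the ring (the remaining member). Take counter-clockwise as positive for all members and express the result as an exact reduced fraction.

-1/2

N_ring = 40 + 2·20 = 80
40(ω_s−ω_c) = −80(ω_r−ω_c),  ω_c=0, ω_s=1
ω_r = 0 − (40/80)(1−0) = -1/2
ω_r/ω_s = -1/2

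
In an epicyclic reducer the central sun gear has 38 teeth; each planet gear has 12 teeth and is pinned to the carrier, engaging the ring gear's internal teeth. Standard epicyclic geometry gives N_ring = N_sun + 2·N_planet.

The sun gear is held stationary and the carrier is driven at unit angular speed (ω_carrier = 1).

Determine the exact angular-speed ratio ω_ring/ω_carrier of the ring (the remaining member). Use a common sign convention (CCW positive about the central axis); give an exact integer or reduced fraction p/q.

50/31

N_ring = 38 + 2·12 = 62
38(ω_s−ω_c) = −62(ω_r−ω_c),  ω_s=0, ω_c=1
ω_r = 1 − (38/62)(0−1) = 50/31
ω_r/ω_c = 50/31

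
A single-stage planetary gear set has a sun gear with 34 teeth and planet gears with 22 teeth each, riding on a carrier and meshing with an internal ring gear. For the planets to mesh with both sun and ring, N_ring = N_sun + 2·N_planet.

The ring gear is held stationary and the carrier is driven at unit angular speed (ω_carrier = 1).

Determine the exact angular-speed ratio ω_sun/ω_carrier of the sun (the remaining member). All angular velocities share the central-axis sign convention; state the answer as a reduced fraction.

56/17

N_ring = 34 + 2·22 = 78
34(ω_s−ω_c) = −78(ω_r−ω_c),  ω_r=0, ω_c=1
ω_s = 1 − (78/34)(0−1) = 56/17
ω_s/ω_c = 56/17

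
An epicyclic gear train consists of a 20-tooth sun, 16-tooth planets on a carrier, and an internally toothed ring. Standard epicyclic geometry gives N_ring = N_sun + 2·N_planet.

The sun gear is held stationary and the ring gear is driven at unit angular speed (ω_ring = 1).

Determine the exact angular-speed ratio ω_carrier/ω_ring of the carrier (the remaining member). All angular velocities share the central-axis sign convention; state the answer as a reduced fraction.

13/18

N_ring = 20 + 2·16 = 52
20(ω_s−ω_c) = −52(ω_r−ω_c),  ω_s=0, ω_r=1
20(0−ω_c) = −52(1−ω_c)  ⇒  72ω_c = 52  ⇒  ω_c = 13/18
ω_c/ω_r = 13/18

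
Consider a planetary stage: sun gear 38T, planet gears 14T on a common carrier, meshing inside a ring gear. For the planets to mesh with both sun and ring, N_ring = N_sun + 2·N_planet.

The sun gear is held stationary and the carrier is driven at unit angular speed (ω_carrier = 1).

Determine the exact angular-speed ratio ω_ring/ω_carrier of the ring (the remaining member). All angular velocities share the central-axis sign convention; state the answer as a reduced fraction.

52/33

N_ring = 38 + 2·14 = 66
38(ω_s−ω_c) = −66(ω_r−ω_c),  ω_s=0, ω_c=1
ω_r = 1 − (38/66)(0−1) = 52/33
ω_r/ω_c = 52/33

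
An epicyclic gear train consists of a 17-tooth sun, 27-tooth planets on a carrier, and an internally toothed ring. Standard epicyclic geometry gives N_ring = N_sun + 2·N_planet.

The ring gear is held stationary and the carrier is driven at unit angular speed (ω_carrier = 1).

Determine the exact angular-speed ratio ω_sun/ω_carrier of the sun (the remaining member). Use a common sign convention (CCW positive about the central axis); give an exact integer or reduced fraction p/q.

88/17

N_ring = 17 + 2·27 = 71
17(ω_s−ω_c) = −71(ω_r−ω_c),  ω_r=0, ω_c=1
ω_s = 1 − (71/17)(0−1) = 88/17
ω_s/ω_c = 88/17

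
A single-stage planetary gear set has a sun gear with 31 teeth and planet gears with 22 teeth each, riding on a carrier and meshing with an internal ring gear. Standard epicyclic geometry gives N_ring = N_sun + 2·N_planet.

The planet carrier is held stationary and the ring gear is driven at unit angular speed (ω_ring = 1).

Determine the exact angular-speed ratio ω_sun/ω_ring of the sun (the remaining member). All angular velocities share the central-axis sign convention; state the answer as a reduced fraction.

N_ring = 31 + 2·22 = 75
31(ω_s−ω_c) = −75(ω_r−ω_c),  ω_c=0, ω_r=1
ω_s = 0 − (75/31)(1−0) = -75/31
ω_s/ω_r = -75/31

-75/31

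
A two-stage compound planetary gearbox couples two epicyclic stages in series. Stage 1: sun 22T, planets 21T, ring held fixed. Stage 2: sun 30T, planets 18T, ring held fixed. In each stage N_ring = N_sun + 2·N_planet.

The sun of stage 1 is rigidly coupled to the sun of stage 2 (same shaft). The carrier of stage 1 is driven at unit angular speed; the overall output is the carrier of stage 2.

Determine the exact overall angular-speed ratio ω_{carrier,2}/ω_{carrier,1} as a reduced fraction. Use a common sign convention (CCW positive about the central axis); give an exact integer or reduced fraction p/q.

215/176

Stage 1: N_ring = 22 + 2·21 = 64
Stage 1: 22(ω_s−ω_c) = −64(ω_r−ω_c),  ω_r=0, ω_c=1
Stage 1: ω_s = 1 − (64/22)(0−1) = 43/11
  ⇒ ω_s¹/ω_c¹ = 43/11
Stage 2: N_ring = 30 + 2·18 = 66
Stage 2: 30(ω_s−ω_c) = −66(ω_r−ω_c),  ω_r=0, ω_s=1
Stage 2: 30(1−ω_c) = −66(0−ω_c)  ⇒  96ω_c = 30  ⇒  ω_c = 5/16
  ⇒ ω_c²/ω_s² = 5/16
Coupling ω_s² = ω_s¹ ⇒ overall = 43/11 × 5/16 = 215/176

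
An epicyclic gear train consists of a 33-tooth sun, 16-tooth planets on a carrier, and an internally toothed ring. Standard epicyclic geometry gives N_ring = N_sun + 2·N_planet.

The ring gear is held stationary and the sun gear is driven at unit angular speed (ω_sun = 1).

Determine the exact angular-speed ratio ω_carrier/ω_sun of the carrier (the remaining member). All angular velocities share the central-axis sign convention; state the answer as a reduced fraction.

33/98

N_ring = 33 + 2·16 = 65
33(ω_s−ω_c) = −65(ω_r−ω_c),  ω_r=0, ω_s=1
33(1−ω_c) = −65(0−ω_c)  ⇒  98ω_c = 33  ⇒  ω_c = 33/98
ω_c/ω_s = 33/98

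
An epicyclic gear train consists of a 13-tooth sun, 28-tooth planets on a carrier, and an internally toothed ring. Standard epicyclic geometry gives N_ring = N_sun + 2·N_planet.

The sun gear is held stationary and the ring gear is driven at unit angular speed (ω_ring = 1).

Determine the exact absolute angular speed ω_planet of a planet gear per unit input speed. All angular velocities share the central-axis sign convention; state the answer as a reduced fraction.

N_ring = 13 + 2·28 = 69
13(ω_s−ω_c) = −69(ω_r−ω_c),  ω_s=0, ω_r=1
13(0−ω_c) = −69(1−ω_c)  ⇒  82ω_c = 69  ⇒  ω_c = 69/82
sun–planet: 13·(0−69/82) = −28·(ω_p−ω_c)  ⇒  ω_p−ω_c = −(13/28)·(-69/82) = 897/2296
ω_p = 69/82 + 897/2296 = 69/56

69/56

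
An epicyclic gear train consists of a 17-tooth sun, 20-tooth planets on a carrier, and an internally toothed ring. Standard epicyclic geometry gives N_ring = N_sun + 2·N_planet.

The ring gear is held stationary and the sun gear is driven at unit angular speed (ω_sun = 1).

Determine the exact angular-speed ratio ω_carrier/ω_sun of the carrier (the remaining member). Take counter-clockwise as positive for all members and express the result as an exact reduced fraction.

N_ring = 17 + 2·20 = 57
17(ω_s−ω_c) = −57(ω_r−ω_c),  ω_r=0, ω_s=1
17(1−ω_c) = −57(0−ω_c)  ⇒  74ω_c = 17  ⇒  ω_c = 17/74
ω_c/ω_s = 17/74

17/74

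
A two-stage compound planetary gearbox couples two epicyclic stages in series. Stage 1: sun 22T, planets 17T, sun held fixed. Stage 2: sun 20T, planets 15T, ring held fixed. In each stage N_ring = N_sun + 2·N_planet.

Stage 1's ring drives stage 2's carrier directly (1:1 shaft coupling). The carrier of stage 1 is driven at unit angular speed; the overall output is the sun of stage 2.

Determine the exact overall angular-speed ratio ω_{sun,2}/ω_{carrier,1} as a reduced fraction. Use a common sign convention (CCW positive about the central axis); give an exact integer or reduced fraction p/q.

Stage 1: N_ring = 22 + 2·17 = 56
Stage 1: 22(ω_s−ω_c) = −56(ω_r−ω_c),  ω_s=0, ω_c=1
Stage 1: ω_r = 1 − (22/56)(0−1) = 39/28
  ⇒ ω_r¹/ω_c¹ = 39/28
Stage 2: N_ring = 20 + 2·15 = 50
Stage 2: 20(ω_s−ω_c) = −50(ω_r−ω_c),  ω_r=0, ω_c=1
Stage 2: ω_s = 1 − (50/20)(0−1) = 7/2
  ⇒ ω_s²/ω_c² = 7/2
Coupling ω_c² = ω_r¹ ⇒ overall = 39/28 × 7/2 = 39/8

39/8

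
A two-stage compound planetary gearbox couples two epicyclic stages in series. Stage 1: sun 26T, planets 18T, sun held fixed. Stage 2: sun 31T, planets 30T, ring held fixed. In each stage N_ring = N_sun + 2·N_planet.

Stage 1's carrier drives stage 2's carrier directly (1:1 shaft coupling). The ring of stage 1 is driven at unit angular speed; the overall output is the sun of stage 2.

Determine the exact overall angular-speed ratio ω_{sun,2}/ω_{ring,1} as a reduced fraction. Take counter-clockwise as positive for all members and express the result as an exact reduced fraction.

61/22

Stage 1: N_ring = 26 + 2·18 = 62
Stage 1: 26(ω_s−ω_c) = −62(ω_r−ω_c),  ω_s=0, ω_r=1
Stage 1: 26(0−ω_c) = −62(1−ω_c)  ⇒  88ω_c = 62  ⇒  ω_c = 31/44
  ⇒ ω_c¹/ω_r¹ = 31/44
Stage 2: N_ring = 31 + 2·30 = 91
Stage 2: 31(ω_s−ω_c) = −91(ω_r−ω_c),  ω_r=0, ω_c=1
Stage 2: ω_s = 1 − (91/31)(0−1) = 122/31
  ⇒ ω_s²/ω_c² = 122/31
Coupling ω_c² = ω_c¹ ⇒ overall = 31/44 × 122/31 = 61/22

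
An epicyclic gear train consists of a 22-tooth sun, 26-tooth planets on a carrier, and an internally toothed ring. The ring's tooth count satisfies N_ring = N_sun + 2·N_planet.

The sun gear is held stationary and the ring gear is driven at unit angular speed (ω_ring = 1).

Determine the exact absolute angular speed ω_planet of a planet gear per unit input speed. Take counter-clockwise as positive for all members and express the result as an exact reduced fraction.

37/26

N_ring = 22 + 2·26 = 74
22(ω_s−ω_c) = −74(ω_r−ω_c),  ω_s=0, ω_r=1
22(0−ω_c) = −74(1−ω_c)  ⇒  96ω_c = 74  ⇒  ω_c = 37/48
sun–planet: 22·(0−37/48) = −26·(ω_p−ω_c)  ⇒  ω_p−ω_c = −(22/26)·(-37/48) = 407/624
ω_p = 37/48 + 407/624 = 37/26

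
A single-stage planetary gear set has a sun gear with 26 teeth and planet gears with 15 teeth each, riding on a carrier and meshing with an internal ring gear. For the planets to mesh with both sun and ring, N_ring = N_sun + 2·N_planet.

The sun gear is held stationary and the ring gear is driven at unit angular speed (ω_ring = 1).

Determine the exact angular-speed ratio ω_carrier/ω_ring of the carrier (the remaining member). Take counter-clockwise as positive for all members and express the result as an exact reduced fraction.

28/41

N_ring = 26 + 2·15 = 56
26(ω_s−ω_c) = −56(ω_r−ω_c),  ω_s=0, ω_r=1
26(0−ω_c) = −56(1−ω_c)  ⇒  82ω_c = 56  ⇒  ω_c = 28/41
ω_c/ω_r = 28/41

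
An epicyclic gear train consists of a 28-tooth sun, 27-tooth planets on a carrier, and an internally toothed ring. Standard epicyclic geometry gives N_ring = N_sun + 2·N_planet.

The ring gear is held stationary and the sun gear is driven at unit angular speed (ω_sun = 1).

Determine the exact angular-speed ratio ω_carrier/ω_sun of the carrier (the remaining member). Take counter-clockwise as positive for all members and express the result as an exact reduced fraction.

N_ring = 28 + 2·27 = 82
28(ω_s−ω_c) = −82(ω_r−ω_c),  ω_r=0, ω_s=1
28(1−ω_c) = −82(0−ω_c)  ⇒  110ω_c = 28  ⇒  ω_c = 14/55
ω_c/ω_s = 14/55

14/55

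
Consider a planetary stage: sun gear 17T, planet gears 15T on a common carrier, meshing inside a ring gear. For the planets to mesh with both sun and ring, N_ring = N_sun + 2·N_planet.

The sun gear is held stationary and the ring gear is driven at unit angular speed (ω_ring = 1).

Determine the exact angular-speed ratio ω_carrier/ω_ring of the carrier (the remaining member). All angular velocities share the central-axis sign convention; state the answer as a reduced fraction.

47/64

N_ring = 17 + 2·15 = 47
17(ω_s−ω_c) = −47(ω_r−ω_c),  ω_s=0, ω_r=1
17(0−ω_c) = −47(1−ω_c)  ⇒  64ω_c = 47  ⇒  ω_c = 47/64
ω_c/ω_r = 47/64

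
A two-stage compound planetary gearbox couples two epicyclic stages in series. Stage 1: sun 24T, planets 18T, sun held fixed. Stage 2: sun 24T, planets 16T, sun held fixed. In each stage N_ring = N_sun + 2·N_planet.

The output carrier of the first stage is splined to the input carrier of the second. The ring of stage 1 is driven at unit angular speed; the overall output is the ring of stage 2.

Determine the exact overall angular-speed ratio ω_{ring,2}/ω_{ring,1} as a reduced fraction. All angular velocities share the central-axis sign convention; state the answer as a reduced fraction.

Stage 1: N_ring = 24 + 2·18 = 60
Stage 1: 24(ω_s−ω_c) = −60(ω_r−ω_c),  ω_s=0, ω_r=1
Stage 1: 24(0−ω_c) = −60(1−ω_c)  ⇒  84ω_c = 60  ⇒  ω_c = 5/7
  ⇒ ω_c¹/ω_r¹ = 5/7
Stage 2: N_ring = 24 + 2·16 = 56
Stage 2: 24(ω_s−ω_c) = −56(ω_r−ω_c),  ω_s=0, ω_c=1
Stage 2: ω_r = 1 − (24/56)(0−1) = 10/7
  ⇒ ω_r²/ω_c² = 10/7
Coupling ω_c² = ω_c¹ ⇒ overall = 5/7 × 10/7 = 50/49

50/49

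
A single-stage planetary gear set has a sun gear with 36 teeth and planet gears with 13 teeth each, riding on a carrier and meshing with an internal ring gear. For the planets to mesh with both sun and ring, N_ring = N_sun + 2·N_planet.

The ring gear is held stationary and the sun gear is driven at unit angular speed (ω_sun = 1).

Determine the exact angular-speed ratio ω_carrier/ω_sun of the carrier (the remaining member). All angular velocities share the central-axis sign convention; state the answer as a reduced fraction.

18/49

N_ring = 36 + 2·13 = 62
36(ω_s−ω_c) = −62(ω_r−ω_c),  ω_r=0, ω_s=1
36(1−ω_c) = −62(0−ω_c)  ⇒  98ω_c = 36  ⇒  ω_c = 18/49
ω_c/ω_s = 18/49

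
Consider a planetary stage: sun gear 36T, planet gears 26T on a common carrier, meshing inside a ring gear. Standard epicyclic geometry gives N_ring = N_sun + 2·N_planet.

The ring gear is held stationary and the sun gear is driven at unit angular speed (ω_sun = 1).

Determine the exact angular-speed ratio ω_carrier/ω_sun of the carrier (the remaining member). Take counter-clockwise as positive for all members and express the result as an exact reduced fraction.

9/31

N_ring = 36 + 2·26 = 88
36(ω_s−ω_c) = −88(ω_r−ω_c),  ω_r=0, ω_s=1
36(1−ω_c) = −88(0−ω_c)  ⇒  124ω_c = 36  ⇒  ω_c = 9/31
ω_c/ω_s = 9/31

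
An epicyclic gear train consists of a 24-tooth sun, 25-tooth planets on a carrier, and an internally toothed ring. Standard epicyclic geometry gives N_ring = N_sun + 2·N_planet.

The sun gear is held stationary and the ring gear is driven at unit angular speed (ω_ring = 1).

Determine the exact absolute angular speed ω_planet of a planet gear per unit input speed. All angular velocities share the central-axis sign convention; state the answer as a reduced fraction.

37/25

N_ring = 24 + 2·25 = 74
24(ω_s−ω_c) = −74(ω_r−ω_c),  ω_s=0, ω_r=1
24(0−ω_c) = −74(1−ω_c)  ⇒  98ω_c = 74  ⇒  ω_c = 37/49
sun–planet: 24·(0−37/49) = −25·(ω_p−ω_c)  ⇒  ω_p−ω_c = −(24/25)·(-37/49) = 888/1225
ω_p = 37/49 + 888/1225 = 37/25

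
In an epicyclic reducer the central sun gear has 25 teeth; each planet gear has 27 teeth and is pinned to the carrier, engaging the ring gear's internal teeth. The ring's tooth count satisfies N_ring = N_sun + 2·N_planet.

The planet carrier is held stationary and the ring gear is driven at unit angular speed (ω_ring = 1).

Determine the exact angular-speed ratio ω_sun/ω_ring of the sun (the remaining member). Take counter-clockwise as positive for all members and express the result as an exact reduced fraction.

-79/25

N_ring = 25 + 2·27 = 79
25(ω_s−ω_c) = −79(ω_r−ω_c),  ω_c=0, ω_r=1
ω_s = 0 − (79/25)(1−0) = -79/25
ω_s/ω_r = -79/25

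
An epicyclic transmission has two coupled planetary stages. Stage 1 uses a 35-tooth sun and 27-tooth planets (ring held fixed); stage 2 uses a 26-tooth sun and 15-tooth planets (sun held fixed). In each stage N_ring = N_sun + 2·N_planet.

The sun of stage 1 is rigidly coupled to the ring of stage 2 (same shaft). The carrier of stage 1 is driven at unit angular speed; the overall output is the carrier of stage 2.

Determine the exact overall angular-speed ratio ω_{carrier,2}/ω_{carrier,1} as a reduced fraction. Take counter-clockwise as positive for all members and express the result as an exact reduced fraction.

496/205

Stage 1: N_ring = 35 + 2·27 = 89
Stage 1: 35(ω_s−ω_c) = −89(ω_r−ω_c),  ω_r=0, ω_c=1
Stage 1: ω_s = 1 − (89/35)(0−1) = 124/35
  ⇒ ω_s¹/ω_c¹ = 124/35
Stage 2: N_ring = 26 + 2·15 = 56
Stage 2: 26(ω_s−ω_c) = −56(ω_r−ω_c),  ω_s=0, ω_r=1
Stage 2: 26(0−ω_c) = −56(1−ω_c)  ⇒  82ω_c = 56  ⇒  ω_c = 28/41
  ⇒ ω_c²/ω_r² = 28/41
Coupling ω_r² = ω_s¹ ⇒ overall = 124/35 × 28/41 = 496/205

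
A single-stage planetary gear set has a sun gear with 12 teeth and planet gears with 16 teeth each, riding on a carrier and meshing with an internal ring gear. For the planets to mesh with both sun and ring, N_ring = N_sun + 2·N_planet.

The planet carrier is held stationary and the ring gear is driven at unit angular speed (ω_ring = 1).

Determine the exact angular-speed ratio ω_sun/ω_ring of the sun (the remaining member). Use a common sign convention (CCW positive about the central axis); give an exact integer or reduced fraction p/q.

-11/3

N_ring = 12 + 2·16 = 44
12(ω_s−ω_c) = −44(ω_r−ω_c),  ω_c=0, ω_r=1
ω_s = 0 − (44/12)(1−0) = -11/3
ω_s/ω_r = -11/3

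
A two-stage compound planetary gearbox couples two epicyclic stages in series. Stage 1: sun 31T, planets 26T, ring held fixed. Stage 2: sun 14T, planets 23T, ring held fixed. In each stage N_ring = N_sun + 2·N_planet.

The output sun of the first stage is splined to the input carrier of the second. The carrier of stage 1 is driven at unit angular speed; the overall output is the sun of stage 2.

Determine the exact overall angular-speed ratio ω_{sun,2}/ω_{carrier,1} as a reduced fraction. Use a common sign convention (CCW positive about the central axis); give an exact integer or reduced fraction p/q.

4218/217

Stage 1: N_ring = 31 + 2·26 = 83
Stage 1: 31(ω_s−ω_c) = −83(ω_r−ω_c),  ω_r=0, ω_c=1
Stage 1: ω_s = 1 − (83/31)(0−1) = 114/31
  ⇒ ω_s¹/ω_c¹ = 114/31
Stage 2: N_ring = 14 + 2·23 = 60
Stage 2: 14(ω_s−ω_c) = −60(ω_r−ω_c),  ω_r=0, ω_c=1
Stage 2: ω_s = 1 − (60/14)(0−1) = 37/7
  ⇒ ω_s²/ω_c² = 37/7
Coupling ω_c² = ω_s¹ ⇒ overall = 114/31 × 37/7 = 4218/217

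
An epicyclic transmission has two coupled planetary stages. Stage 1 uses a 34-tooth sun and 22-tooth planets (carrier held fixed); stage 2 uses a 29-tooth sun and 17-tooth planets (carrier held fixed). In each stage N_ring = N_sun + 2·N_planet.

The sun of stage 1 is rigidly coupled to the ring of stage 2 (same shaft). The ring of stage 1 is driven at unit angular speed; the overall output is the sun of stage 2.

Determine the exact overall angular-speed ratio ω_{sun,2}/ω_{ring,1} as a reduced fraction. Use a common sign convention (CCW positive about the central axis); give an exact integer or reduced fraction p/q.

2457/493

Stage 1: N_ring = 34 + 2·22 = 78
Stage 1: 34(ω_s−ω_c) = −78(ω_r−ω_c),  ω_c=0, ω_r=1
Stage 1: ω_s = 0 − (78/34)(1−0) = -39/17
  ⇒ ω_s¹/ω_r¹ = -39/17
Stage 2: N_ring = 29 + 2·17 = 63
Stage 2: 29(ω_s−ω_c) = −63(ω_r−ω_c),  ω_c=0, ω_r=1
Stage 2: ω_s = 0 − (63/29)(1−0) = -63/29
  ⇒ ω_s²/ω_r² = -63/29
Coupling ω_r² = ω_s¹ ⇒ overall = -39/17 × -63/29 = 2457/493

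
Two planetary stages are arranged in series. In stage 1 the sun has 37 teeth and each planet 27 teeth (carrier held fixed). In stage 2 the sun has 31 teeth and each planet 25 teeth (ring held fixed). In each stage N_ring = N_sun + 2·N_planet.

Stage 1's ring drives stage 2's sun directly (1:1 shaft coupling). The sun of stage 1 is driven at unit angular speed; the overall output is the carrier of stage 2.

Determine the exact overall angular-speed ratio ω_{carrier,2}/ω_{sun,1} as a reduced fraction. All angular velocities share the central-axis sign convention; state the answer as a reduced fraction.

Stage 1: N_ring = 37 + 2·27 = 91
Stage 1: 37(ω_s−ω_c) = −91(ω_r−ω_c),  ω_c=0, ω_s=1
Stage 1: ω_r = 0 − (37/91)(1−0) = -37/91
  ⇒ ω_r¹/ω_s¹ = -37/91
Stage 2: N_ring = 31 + 2·25 = 81
Stage 2: 31(ω_s−ω_c) = −81(ω_r−ω_c),  ω_r=0, ω_s=1
Stage 2: 31(1−ω_c) = −81(0−ω_c)  ⇒  112ω_c = 31  ⇒  ω_c = 31/112
  ⇒ ω_c²/ω_s² = 31/112
Coupling ω_s² = ω_r¹ ⇒ overall = -37/91 × 31/112 = -1147/10192

-1147/10192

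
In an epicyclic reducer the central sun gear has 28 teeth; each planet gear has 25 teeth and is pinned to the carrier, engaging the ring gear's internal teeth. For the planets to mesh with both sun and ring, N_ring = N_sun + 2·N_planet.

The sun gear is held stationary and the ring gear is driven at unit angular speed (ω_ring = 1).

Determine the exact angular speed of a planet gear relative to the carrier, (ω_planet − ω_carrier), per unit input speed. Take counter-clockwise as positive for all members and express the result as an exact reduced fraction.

N_ring = 28 + 2·25 = 78
28(ω_s−ω_c) = −78(ω_r−ω_c),  ω_s=0, ω_r=1
28(0−ω_c) = −78(1−ω_c)  ⇒  106ω_c = 78  ⇒  ω_c = 39/53
sun–planet: 28·(0−39/53) = −25·(ω_p−ω_c)  ⇒  ω_p−ω_c = −(28/25)·(-39/53) = 1092/1325

1092/1325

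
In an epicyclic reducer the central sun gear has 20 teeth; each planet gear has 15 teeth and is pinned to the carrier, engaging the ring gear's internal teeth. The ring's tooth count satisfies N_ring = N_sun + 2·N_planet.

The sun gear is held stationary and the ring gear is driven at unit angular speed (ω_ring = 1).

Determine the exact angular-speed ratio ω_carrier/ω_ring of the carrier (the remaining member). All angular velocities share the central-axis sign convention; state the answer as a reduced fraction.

N_ring = 20 + 2·15 = 50
20(ω_s−ω_c) = −50(ω_r−ω_c),  ω_s=0, ω_r=1
20(0−ω_c) = −50(1−ω_c)  ⇒  70ω_c = 50  ⇒  ω_c = 5/7
ω_c/ω_r = 5/7

5/7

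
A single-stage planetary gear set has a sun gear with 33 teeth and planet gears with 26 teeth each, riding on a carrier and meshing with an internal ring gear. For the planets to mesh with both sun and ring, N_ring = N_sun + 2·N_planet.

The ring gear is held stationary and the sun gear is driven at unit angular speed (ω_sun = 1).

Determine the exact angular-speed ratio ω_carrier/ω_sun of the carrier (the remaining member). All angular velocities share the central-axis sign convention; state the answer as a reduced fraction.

N_ring = 33 + 2·26 = 85
33(ω_s−ω_c) = −85(ω_r−ω_c),  ω_r=0, ω_s=1
33(1−ω_c) = −85(0−ω_c)  ⇒  118ω_c = 33  ⇒  ω_c = 33/118
ω_c/ω_s = 33/118

33/118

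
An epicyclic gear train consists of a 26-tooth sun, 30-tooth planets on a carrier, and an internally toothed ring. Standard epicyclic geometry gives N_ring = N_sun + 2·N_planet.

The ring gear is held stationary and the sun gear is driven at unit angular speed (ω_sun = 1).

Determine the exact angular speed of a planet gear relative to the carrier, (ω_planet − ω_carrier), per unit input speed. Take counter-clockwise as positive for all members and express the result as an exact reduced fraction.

-559/840

N_ring = 26 + 2·30 = 86
26(ω_s−ω_c) = −86(ω_r−ω_c),  ω_r=0, ω_s=1
26(1−ω_c) = −86(0−ω_c)  ⇒  112ω_c = 26  ⇒  ω_c = 13/56
sun–planet: 26·(1−13/56) = −30·(ω_p−ω_c)  ⇒  ω_p−ω_c = −(26/30)·(43/56) = -559/840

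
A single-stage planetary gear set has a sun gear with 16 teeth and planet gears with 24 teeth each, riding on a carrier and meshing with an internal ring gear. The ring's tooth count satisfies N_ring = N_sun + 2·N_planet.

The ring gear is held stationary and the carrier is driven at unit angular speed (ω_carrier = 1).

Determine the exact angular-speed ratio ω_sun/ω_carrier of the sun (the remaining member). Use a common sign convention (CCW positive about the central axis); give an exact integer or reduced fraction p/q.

5

N_ring = 16 + 2·24 = 64
16(ω_s−ω_c) = −64(ω_r−ω_c),  ω_r=0, ω_c=1
ω_s = 1 − (64/16)(0−1) = 5
ω_s/ω_c = 5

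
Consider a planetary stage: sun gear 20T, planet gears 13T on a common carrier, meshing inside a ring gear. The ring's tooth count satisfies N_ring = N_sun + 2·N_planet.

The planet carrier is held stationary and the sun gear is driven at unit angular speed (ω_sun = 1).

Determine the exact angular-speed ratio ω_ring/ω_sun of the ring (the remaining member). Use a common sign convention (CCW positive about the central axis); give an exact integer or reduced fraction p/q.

-10/23

N_ring = 20 + 2·13 = 46
20(ω_s−ω_c) = −46(ω_r−ω_c),  ω_c=0, ω_s=1
ω_r = 0 − (20/46)(1−0) = -10/23
ω_r/ω_s = -10/23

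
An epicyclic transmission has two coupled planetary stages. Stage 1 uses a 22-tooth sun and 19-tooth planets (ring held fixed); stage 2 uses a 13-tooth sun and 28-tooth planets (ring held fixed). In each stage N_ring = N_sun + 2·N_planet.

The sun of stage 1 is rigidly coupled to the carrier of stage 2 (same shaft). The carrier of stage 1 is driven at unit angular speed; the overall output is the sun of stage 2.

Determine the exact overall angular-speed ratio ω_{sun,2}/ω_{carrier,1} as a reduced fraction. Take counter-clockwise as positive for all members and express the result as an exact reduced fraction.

3362/143

Stage 1: N_ring = 22 + 2·19 = 60
Stage 1: 22(ω_s−ω_c) = −60(ω_r−ω_c),  ω_r=0, ω_c=1
Stage 1: ω_s = 1 − (60/22)(0−1) = 41/11
  ⇒ ω_s¹/ω_c¹ = 41/11
Stage 2: N_ring = 13 + 2·28 = 69
Stage 2: 13(ω_s−ω_c) = −69(ω_r−ω_c),  ω_r=0, ω_c=1
Stage 2: ω_s = 1 − (69/13)(0−1) = 82/13
  ⇒ ω_s²/ω_c² = 82/13
Coupling ω_c² = ω_s¹ ⇒ overall = 41/11 × 82/13 = 3362/143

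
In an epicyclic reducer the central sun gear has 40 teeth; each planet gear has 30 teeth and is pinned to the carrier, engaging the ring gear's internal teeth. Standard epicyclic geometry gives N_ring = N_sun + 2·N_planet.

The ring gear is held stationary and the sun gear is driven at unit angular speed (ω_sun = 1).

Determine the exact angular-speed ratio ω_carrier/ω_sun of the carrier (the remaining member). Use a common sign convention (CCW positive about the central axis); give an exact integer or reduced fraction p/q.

N_ring = 40 + 2·30 = 100
40(ω_s−ω_c) = −100(ω_r−ω_c),  ω_r=0, ω_s=1
40(1−ω_c) = −100(0−ω_c)  ⇒  140ω_c = 40  ⇒  ω_c = 2/7
ω_c/ω_s = 2/7

2/7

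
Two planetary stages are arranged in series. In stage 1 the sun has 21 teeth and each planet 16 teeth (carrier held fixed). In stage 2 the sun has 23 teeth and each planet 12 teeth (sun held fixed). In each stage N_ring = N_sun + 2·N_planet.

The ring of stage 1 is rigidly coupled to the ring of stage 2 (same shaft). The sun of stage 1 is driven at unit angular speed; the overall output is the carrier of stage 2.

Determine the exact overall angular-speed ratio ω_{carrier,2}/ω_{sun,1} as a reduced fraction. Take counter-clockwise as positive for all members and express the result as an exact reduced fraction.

-141/530

Stage 1: N_ring = 21 + 2·16 = 53
Stage 1: 21(ω_s−ω_c) = −53(ω_r−ω_c),  ω_c=0, ω_s=1
Stage 1: ω_r = 0 − (21/53)(1−0) = -21/53
  ⇒ ω_r¹/ω_s¹ = -21/53
Stage 2: N_ring = 23 + 2·12 = 47
Stage 2: 23(ω_s−ω_c) = −47(ω_r−ω_c),  ω_s=0, ω_r=1
Stage 2: 23(0−ω_c) = −47(1−ω_c)  ⇒  70ω_c = 47  ⇒  ω_c = 47/70
  ⇒ ω_c²/ω_r² = 47/70
Coupling ω_r² = ω_r¹ ⇒ overall = -21/53 × 47/70 = -141/530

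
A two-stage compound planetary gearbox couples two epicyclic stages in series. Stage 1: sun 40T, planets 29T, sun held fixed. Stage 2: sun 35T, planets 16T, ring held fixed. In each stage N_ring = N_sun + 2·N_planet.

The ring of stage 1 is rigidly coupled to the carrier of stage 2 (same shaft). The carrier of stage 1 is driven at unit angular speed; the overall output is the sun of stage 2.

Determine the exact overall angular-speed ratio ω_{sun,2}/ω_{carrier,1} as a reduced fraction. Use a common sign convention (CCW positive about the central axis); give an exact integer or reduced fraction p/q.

Stage 1: N_ring = 40 + 2·29 = 98
Stage 1: 40(ω_s−ω_c) = −98(ω_r−ω_c),  ω_s=0, ω_c=1
Stage 1: ω_r = 1 − (40/98)(0−1) = 69/49
  ⇒ ω_r¹/ω_c¹ = 69/49
Stage 2: N_ring = 35 + 2·16 = 67
Stage 2: 35(ω_s−ω_c) = −67(ω_r−ω_c),  ω_r=0, ω_c=1
Stage 2: ω_s = 1 − (67/35)(0−1) = 102/35
  ⇒ ω_s²/ω_c² = 102/35
Coupling ω_c² = ω_r¹ ⇒ overall = 69/49 × 102/35 = 7038/1715

7038/1715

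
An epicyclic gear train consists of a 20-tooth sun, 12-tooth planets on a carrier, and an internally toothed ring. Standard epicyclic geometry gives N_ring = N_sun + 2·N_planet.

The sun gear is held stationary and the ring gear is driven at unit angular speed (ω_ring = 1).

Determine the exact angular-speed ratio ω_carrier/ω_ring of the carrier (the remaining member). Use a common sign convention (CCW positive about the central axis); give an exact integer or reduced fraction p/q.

11/16

N_ring = 20 + 2·12 = 44
20(ω_s−ω_c) = −44(ω_r−ω_c),  ω_s=0, ω_r=1
20(0−ω_c) = −44(1−ω_c)  ⇒  64ω_c = 44  ⇒  ω_c = 11/16
ω_c/ω_r = 11/16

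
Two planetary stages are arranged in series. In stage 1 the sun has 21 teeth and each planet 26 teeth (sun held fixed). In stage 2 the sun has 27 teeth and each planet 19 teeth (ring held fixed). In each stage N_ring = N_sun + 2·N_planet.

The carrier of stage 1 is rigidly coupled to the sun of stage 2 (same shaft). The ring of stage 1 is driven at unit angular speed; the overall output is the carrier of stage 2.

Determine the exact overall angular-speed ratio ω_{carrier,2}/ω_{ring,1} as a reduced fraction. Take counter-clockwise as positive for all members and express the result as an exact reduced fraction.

Stage 1: N_ring = 21 + 2·26 = 73
Stage 1: 21(ω_s−ω_c) = −73(ω_r−ω_c),  ω_s=0, ω_r=1
Stage 1: 21(0−ω_c) = −73(1−ω_c)  ⇒  94ω_c = 73  ⇒  ω_c = 73/94
  ⇒ ω_c¹/ω_r¹ = 73/94
Stage 2: N_ring = 27 + 2·19 = 65
Stage 2: 27(ω_s−ω_c) = −65(ω_r−ω_c),  ω_r=0, ω_s=1
Stage 2: 27(1−ω_c) = −65(0−ω_c)  ⇒  92ω_c = 27  ⇒  ω_c = 27/92
  ⇒ ω_c²/ω_s² = 27/92
Coupling ω_s² = ω_c¹ ⇒ overall = 73/94 × 27/92 = 1971/8648

1971/8648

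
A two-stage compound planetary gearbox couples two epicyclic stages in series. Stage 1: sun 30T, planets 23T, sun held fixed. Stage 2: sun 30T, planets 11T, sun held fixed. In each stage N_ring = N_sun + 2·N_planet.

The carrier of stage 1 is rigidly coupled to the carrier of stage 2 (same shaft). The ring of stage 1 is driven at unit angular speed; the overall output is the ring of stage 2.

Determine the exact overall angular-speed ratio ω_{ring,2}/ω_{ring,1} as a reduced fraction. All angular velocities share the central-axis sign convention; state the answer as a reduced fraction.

Stage 1: N_ring = 30 + 2·23 = 76
Stage 1: 30(ω_s−ω_c) = −76(ω_r−ω_c),  ω_s=0, ω_r=1
Stage 1: 30(0−ω_c) = −76(1−ω_c)  ⇒  106ω_c = 76  ⇒  ω_c = 38/53
  ⇒ ω_c¹/ω_r¹ = 38/53
Stage 2: N_ring = 30 + 2·11 = 52
Stage 2: 30(ω_s−ω_c) = −52(ω_r−ω_c),  ω_s=0, ω_c=1
Stage 2: ω_r = 1 − (30/52)(0−1) = 41/26
  ⇒ ω_r²/ω_c² = 41/26
Coupling ω_c² = ω_c¹ ⇒ overall = 38/53 × 41/26 = 779/689

779/689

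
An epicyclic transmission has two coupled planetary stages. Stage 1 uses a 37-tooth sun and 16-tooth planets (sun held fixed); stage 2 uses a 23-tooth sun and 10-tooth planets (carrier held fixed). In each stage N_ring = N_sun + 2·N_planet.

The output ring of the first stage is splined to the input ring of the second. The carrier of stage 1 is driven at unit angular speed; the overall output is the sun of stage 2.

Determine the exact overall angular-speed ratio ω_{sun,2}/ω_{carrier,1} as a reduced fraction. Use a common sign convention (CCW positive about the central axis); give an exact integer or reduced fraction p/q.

-4558/1587

Stage 1: N_ring = 37 + 2·16 = 69
Stage 1: 37(ω_s−ω_c) = −69(ω_r−ω_c),  ω_s=0, ω_c=1
Stage 1: ω_r = 1 − (37/69)(0−1) = 106/69
  ⇒ ω_r¹/ω_c¹ = 106/69
Stage 2: N_ring = 23 + 2·10 = 43
Stage 2: 23(ω_s−ω_c) = −43(ω_r−ω_c),  ω_c=0, ω_r=1
Stage 2: ω_s = 0 − (43/23)(1−0) = -43/23
  ⇒ ω_s²/ω_r² = -43/23
Coupling ω_r² = ω_r¹ ⇒ overall = 106/69 × -43/23 = -4558/1587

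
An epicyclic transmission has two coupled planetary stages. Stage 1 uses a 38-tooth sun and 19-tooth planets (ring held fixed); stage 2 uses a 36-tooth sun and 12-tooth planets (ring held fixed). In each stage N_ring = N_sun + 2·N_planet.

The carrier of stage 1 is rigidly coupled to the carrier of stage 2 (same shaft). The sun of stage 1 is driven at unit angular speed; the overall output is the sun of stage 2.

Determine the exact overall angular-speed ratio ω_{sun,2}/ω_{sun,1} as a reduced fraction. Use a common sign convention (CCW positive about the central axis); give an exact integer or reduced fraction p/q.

8/9

Stage 1: N_ring = 38 + 2·19 = 76
Stage 1: 38(ω_s−ω_c) = −76(ω_r−ω_c),  ω_r=0, ω_s=1
Stage 1: 38(1−ω_c) = −76(0−ω_c)  ⇒  114ω_c = 38  ⇒  ω_c = 1/3
  ⇒ ω_c¹/ω_s¹ = 1/3
Stage 2: N_ring = 36 + 2·12 = 60
Stage 2: 36(ω_s−ω_c) = −60(ω_r−ω_c),  ω_r=0, ω_c=1
Stage 2: ω_s = 1 − (60/36)(0−1) = 8/3
  ⇒ ω_s²/ω_c² = 8/3
Coupling ω_c² = ω_c¹ ⇒ overall = 1/3 × 8/3 = 8/9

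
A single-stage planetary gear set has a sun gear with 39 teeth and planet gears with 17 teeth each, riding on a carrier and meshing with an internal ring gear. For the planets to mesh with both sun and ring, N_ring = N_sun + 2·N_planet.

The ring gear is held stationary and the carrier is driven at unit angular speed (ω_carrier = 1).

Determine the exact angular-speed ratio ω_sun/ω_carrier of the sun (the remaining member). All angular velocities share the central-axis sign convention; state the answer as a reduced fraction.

112/39

N_ring = 39 + 2·17 = 73
39(ω_s−ω_c) = −73(ω_r−ω_c),  ω_r=0, ω_c=1
ω_s = 1 − (73/39)(0−1) = 112/39
ω_s/ω_c = 112/39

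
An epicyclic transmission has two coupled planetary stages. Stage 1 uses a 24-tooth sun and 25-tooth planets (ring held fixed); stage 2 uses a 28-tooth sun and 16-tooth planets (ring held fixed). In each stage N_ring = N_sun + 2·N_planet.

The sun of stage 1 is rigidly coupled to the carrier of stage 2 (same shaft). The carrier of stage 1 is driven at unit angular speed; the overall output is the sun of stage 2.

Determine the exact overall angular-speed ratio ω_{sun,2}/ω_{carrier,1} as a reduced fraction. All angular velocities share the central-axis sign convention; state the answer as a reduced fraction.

Stage 1: N_ring = 24 + 2·25 = 74
Stage 1: 24(ω_s−ω_c) = −74(ω_r−ω_c),  ω_r=0, ω_c=1
Stage 1: ω_s = 1 − (74/24)(0−1) = 49/12
  ⇒ ω_s¹/ω_c¹ = 49/12
Stage 2: N_ring = 28 + 2·16 = 60
Stage 2: 28(ω_s−ω_c) = −60(ω_r−ω_c),  ω_r=0, ω_c=1
Stage 2: ω_s = 1 − (60/28)(0−1) = 22/7
  ⇒ ω_s²/ω_c² = 22/7
Coupling ω_c² = ω_s¹ ⇒ overall = 49/12 × 22/7 = 77/6

77/6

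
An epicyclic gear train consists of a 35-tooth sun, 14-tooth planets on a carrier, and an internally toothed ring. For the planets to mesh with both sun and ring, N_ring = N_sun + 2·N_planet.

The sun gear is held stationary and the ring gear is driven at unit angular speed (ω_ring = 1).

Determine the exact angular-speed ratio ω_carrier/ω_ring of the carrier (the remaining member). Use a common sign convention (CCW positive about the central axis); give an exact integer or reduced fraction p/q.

9/14

N_ring = 35 + 2·14 = 63
35(ω_s−ω_c) = −63(ω_r−ω_c),  ω_s=0, ω_r=1
35(0−ω_c) = −63(1−ω_c)  ⇒  98ω_c = 63  ⇒  ω_c = 9/14
ω_c/ω_r = 9/14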